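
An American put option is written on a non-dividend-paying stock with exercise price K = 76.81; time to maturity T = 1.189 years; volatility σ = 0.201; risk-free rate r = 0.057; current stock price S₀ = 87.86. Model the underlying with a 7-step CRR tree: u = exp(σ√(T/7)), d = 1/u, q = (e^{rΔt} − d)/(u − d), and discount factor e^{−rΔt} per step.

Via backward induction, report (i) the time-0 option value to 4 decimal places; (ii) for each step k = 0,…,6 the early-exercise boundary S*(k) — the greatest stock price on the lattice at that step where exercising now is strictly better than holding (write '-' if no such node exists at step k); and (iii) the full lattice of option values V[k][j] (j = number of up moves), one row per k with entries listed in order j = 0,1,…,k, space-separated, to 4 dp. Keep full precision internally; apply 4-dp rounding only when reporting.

price = 1.8495
boundary = - - - - 63.0789 58.0640 63.0789
tree:
1.8495
3.2057 0.7182
5.4034 1.3760 0.1662
8.7997 2.5842 0.3632 0.0000
13.7311 4.7233 0.7937 0.0000 0.0000
18.7460 8.3026 1.7344 0.0000 0.0000 0.0000
23.3621 13.7311 3.7903 0.0000 0.0000 0.0000 0.0000
27.6113 18.7460 8.2831 0.0000 0.0000 0.0000 0.0000 0.0000

Δt=0.16986  u=1.08637  d=0.92050  q=0.53796  discount=0.99036
step 7 (expiry): payoffs max(K−S,0) = 27.6113 18.7460 8.2831 0.0000 0.0000 0.0000 0.0000 0.0000
step 6: (k=6,j=0): S=53.4479, (K−S)⁺=23.3621, hold=22.6220 ⇒ V=23.3621 exercise | (k=6,j=1): S=63.0789, (K−S)⁺=13.7311, hold=12.9910 ⇒ V=13.7311 exercise | (k=6,j=2): S=74.4454, (K−S)⁺=2.3646, hold=3.7903 ⇒ V=3.7903 continue | (k=6,j=3): S=87.8600, (K−S)⁺=0.0000, hold=0.0000 ⇒ V=0.0000 continue | (k=6,j=4): S=103.6919, (K−S)⁺=0.0000, hold=0.0000 ⇒ V=0.0000 continue | (k=6,j=5): S=122.3766, (K−S)⁺=0.0000, hold=0.0000 ⇒ V=0.0000 continue | (k=6,j=6): S=144.4282, (K−S)⁺=0.0000, hold=0.0000 ⇒ V=0.0000 continue  boundary S*=63.0789
step 5: (k=5,j=0): S=58.0640, (K−S)⁺=18.7460, hold=18.0059 ⇒ V=18.7460 exercise | (k=5,j=1): S=68.5269, (K−S)⁺=8.2831, hold=8.3026 ⇒ V=8.3026 continue | (k=5,j=2): S=80.8750, (K−S)⁺=0.0000, hold=1.7344 ⇒ V=1.7344 continue | (k=5,j=3): S=95.4483, (K−S)⁺=0.0000, hold=0.0000 ⇒ V=0.0000 continue | (k=5,j=4): S=112.6475, (K−S)⁺=0.0000, hold=0.0000 ⇒ V=0.0000 continue | (k=5,j=5): S=132.9459, (K−S)⁺=0.0000, hold=0.0000 ⇒ V=0.0000 continue  boundary S*=58.0640
step 4: (k=4,j=0): S=63.0789, (K−S)⁺=13.7311, hold=13.0014 ⇒ V=13.7311 exercise | (k=4,j=1): S=74.4454, (K−S)⁺=2.3646, hold=4.7233 ⇒ V=4.7233 continue | (k=4,j=2): S=87.8600, (K−S)⁺=0.0000, hold=0.7937 ⇒ V=0.7937 continue | (k=4,j=3): S=103.6919, (K−S)⁺=0.0000, hold=0.0000 ⇒ V=0.0000 continue | (k=4,j=4): S=122.3766, (K−S)⁺=0.0000, hold=0.0000 ⇒ V=0.0000 continue  boundary S*=63.0789
step 3: (k=3,j=0): S=68.5269, (K−S)⁺=8.2831, hold=8.7997 ⇒ V=8.7997 continue | (k=3,j=1): S=80.8750, (K−S)⁺=0.0000, hold=2.5842 ⇒ V=2.5842 continue | (k=3,j=2): S=95.4483, (K−S)⁺=0.0000, hold=0.3632 ⇒ V=0.3632 continue | (k=3,j=3): S=112.6475, (K−S)⁺=0.0000, hold=0.0000 ⇒ V=0.0000 continue  boundary S*=-
step 2: (k=2,j=0): S=74.4454, (K−S)⁺=2.3646, hold=5.4034 ⇒ V=5.4034 continue | (k=2,j=1): S=87.8600, (K−S)⁺=0.0000, hold=1.3760 ⇒ V=1.3760 continue | (k=2,j=2): S=103.6919, (K−S)⁺=0.0000, hold=0.1662 ⇒ V=0.1662 continue  boundary S*=-
step 1: (k=1,j=0): S=80.8750, (K−S)⁺=0.0000, hold=3.2057 ⇒ V=3.2057 continue | (k=1,j=1): S=95.4483, (K−S)⁺=0.0000, hold=0.7182 ⇒ V=0.7182 continue  boundary S*=-
step 0: (k=0,j=0): S=87.8600, (K−S)⁺=0.0000, hold=1.8495 ⇒ V=1.8495 continue  boundary S*=-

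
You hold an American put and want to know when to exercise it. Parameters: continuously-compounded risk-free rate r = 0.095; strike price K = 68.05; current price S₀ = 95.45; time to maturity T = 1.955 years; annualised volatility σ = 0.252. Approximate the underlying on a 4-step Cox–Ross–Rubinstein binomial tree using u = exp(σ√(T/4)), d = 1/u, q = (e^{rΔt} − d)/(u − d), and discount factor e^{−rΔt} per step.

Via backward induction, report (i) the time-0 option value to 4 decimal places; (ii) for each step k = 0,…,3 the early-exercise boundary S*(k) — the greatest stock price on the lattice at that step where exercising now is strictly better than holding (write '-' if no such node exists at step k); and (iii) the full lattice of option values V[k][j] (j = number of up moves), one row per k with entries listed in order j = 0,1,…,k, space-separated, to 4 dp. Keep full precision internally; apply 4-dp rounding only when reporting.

Δt=0.48875  u=1.19265  d=0.83847  q=0.59026  discount=0.95463
step 4 (expiry): payoffs max(K−S,0) = 20.8732 0.9454 0.0000 0.0000 0.0000
step 3: (k=3,j=0): S=56.2653, (K−S)⁺=11.7847, hold=8.6973 ⇒ V=11.7847 exercise | (k=3,j=1): S=80.0321, (K−S)⁺=0.0000, hold=0.3698 ⇒ V=0.3698 continue | (k=3,j=2): S=113.8381, (K−S)⁺=0.0000, hold=0.0000 ⇒ V=0.0000 continue | (k=3,j=3): S=161.9240, (K−S)⁺=0.0000, hold=0.0000 ⇒ V=0.0000 continue  boundary S*=56.2653
step 2: (k=2,j=0): S=67.1046, (K−S)⁺=0.9454, hold=4.8180 ⇒ V=4.8180 continue | (k=2,j=1): S=95.4500, (K−S)⁺=0.0000, hold=0.1446 ⇒ V=0.1446 continue | (k=2,j=2): S=135.7686, (K−S)⁺=0.0000, hold=0.0000 ⇒ V=0.0000 continue  boundary S*=-
step 1: (k=1,j=0): S=80.0321, (K−S)⁺=0.0000, hold=1.9661 ⇒ V=1.9661 continue | (k=1,j=1): S=113.8381, (K−S)⁺=0.0000, hold=0.0566 ⇒ V=0.0566 continue  boundary S*=-
step 0: (k=0,j=0): S=95.4500, (K−S)⁺=0.0000, hold=0.8009 ⇒ V=0.8009 continue  boundary S*=-

price = 0.8009
boundary = - - - 56.2653
tree:
0.8009
1.9661 0.0566
4.8180 0.1446 0.0000
11.7847 0.3698 0.0000 0.0000
20.8732 0.9454 0.0000 0.0000 0.0000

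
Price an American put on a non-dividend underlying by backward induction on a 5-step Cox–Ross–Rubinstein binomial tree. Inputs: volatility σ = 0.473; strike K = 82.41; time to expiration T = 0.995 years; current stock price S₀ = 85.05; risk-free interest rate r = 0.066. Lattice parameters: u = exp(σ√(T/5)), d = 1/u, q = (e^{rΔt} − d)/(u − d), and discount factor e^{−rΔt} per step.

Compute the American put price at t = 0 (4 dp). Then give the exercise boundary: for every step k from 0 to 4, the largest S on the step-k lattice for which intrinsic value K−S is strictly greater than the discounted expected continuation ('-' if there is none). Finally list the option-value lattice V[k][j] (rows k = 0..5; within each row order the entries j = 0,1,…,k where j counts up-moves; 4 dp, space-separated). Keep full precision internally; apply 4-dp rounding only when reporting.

Δt=0.19900, u=1.23492, d=0.80977, q=0.47854, disc=e^(-rΔt)=0.98695
k=5 terminal: V=max(K-S,0) → 52.7966 37.2491 13.5389 0.0000 0.0000 0.0000
k=4: j=0 S=36.5700 intr=45.8400 cont=44.7647 V=45.8400[EX]; j=1 S=55.7699 intr=26.6401 cont=25.5648 V=26.6401[EX]; j=2 S=85.0500 intr=0.0000 cont=6.9679 V=6.9679[hold]; j=3 S=129.7026 intr=0.0000 cont=0.0000 V=0.0000[hold]; j=4 S=197.7986 intr=0.0000 cont=0.0000 V=0.0000[hold]  S*(4)=55.7699
k=3: j=0 S=45.1609 intr=37.2491 cont=36.1738 V=37.2491[EX]; j=1 S=68.8711 intr=13.5389 cont=17.0014 V=17.0014[hold]; j=2 S=105.0296 intr=0.0000 cont=3.5860 V=3.5860[hold]; j=3 S=160.1718 intr=0.0000 cont=0.0000 V=0.0000[hold]  S*(3)=45.1609
k=2: j=0 S=55.7699 intr=26.6401 cont=27.2001 V=27.2001[hold]; j=1 S=85.0500 intr=0.0000 cont=10.4435 V=10.4435[hold]; j=2 S=129.7026 intr=0.0000 cont=1.8456 V=1.8456[hold]  S*(2)=-
k=1: j=0 S=68.8711 intr=13.5389 cont=18.9311 V=18.9311[hold]; j=1 S=105.0296 intr=0.0000 cont=6.2465 V=6.2465[hold]  S*(1)=-
k=0: j=0 S=85.0500 intr=0.0000 cont=12.6932 V=12.6932[hold]  S*(0)=-

price = 12.6932
boundary = - - - 45.1609 55.7699
tree:
12.6932
18.9311 6.2465
27.2001 10.4435 1.8456
37.2491 17.0014 3.5860 0.0000
45.8400 26.6401 6.9679 0.0000 0.0000
52.7966 37.2491 13.5389 0.0000 0.0000 0.0000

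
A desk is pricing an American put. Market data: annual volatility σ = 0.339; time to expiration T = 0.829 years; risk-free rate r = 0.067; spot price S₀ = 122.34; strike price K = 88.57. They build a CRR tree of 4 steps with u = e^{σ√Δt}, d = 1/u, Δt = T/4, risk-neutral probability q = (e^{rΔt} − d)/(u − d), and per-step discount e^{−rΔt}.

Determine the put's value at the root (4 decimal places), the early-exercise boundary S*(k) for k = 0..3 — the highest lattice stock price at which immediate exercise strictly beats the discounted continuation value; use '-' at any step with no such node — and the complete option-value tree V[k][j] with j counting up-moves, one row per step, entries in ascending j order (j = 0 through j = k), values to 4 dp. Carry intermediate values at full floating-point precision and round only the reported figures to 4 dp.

params: Δt=0.20725 u=1.16687 d=0.85699 q=0.50662 e^(-rΔt)=0.98621
t_4 payoffs: 22.5809 0.0000 0.0000 0.0000 0.0000
t_3: node(3,0) S=77.0009 payoff=11.5691 vs cont=10.9874 → 11.5691 [stop]  node(3,1) S=104.8442 payoff=0.0000 vs cont=0.0000 → 0.0000 [wait]  node(3,2) S=142.7554 payoff=0.0000 vs cont=0.0000 → 0.0000 [wait]  node(3,3) S=194.3752 payoff=0.0000 vs cont=0.0000 → 0.0000 [wait]  ⇒ S*(3)=77.0009
t_2: node(2,0) S=89.8504 payoff=0.0000 vs cont=5.6293 → 5.6293 [wait]  node(2,1) S=122.3400 payoff=0.0000 vs cont=0.0000 → 0.0000 [wait]  node(2,2) S=166.5777 payoff=0.0000 vs cont=0.0000 → 0.0000 [wait]  ⇒ S*(2)=-
t_1: node(1,0) S=104.8442 payoff=0.0000 vs cont=2.7391 → 2.7391 [wait]  node(1,1) S=142.7554 payoff=0.0000 vs cont=0.0000 → 0.0000 [wait]  ⇒ S*(1)=-
t_0: node(0,0) S=122.3400 payoff=0.0000 vs cont=1.3328 → 1.3328 [wait]  ⇒ S*(0)=-

price = 1.3328
boundary = - - - 77.0009
tree:
1.3328
2.7391 0.0000
5.6293 0.0000 0.0000
11.5691 0.0000 0.0000 0.0000
22.5809 0.0000 0.0000 0.0000 0.0000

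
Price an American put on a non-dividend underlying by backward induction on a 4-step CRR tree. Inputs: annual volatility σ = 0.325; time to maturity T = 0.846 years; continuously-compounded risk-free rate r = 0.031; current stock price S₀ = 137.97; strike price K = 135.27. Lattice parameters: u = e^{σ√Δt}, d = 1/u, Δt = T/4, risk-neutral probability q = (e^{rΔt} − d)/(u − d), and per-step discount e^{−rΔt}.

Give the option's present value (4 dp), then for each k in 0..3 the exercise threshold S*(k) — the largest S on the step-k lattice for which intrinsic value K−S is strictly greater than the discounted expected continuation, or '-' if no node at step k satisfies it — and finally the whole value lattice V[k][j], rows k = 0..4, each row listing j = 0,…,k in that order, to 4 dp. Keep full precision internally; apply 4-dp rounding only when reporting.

Δt=0.21150  u=1.16121  d=0.86117  q=0.48463  discount=0.99346
step 4 (expiry): payoffs max(K−S,0) = 59.3881 32.9498 0.0000 0.0000 0.0000
step 3: (k=3,j=0): S=88.1150, (K−S)⁺=47.1550, hold=46.2710 ⇒ V=47.1550 exercise | (k=3,j=1): S=118.8155, (K−S)⁺=16.4545, hold=16.8705 ⇒ V=16.8705 continue | (k=3,j=2): S=160.2125, (K−S)⁺=0.0000, hold=0.0000 ⇒ V=0.0000 continue | (k=3,j=3): S=216.0328, (K−S)⁺=0.0000, hold=0.0000 ⇒ V=0.0000 continue  boundary S*=88.1150
step 2: (k=2,j=0): S=102.3202, (K−S)⁺=32.9498, hold=32.2661 ⇒ V=32.9498 exercise | (k=2,j=1): S=137.9700, (K−S)⁺=0.0000, hold=8.6378 ⇒ V=8.6378 continue | (k=2,j=2): S=186.0407, (K−S)⁺=0.0000, hold=0.0000 ⇒ V=0.0000 continue  boundary S*=102.3202
step 1: (k=1,j=0): S=118.8155, (K−S)⁺=16.4545, hold=21.0292 ⇒ V=21.0292 continue | (k=1,j=1): S=160.2125, (K−S)⁺=0.0000, hold=4.4226 ⇒ V=4.4226 continue  boundary S*=-
step 0: (k=0,j=0): S=137.9700, (K−S)⁺=0.0000, hold=12.8964 ⇒ V=12.8964 continue  boundary S*=-

price = 12.8964
boundary = - - 102.3202 88.1150
tree:
12.8964
21.0292 4.4226
32.9498 8.6378 0.0000
47.1550 16.8705 0.0000 0.0000
59.3881 32.9498 0.0000 0.0000 0.0000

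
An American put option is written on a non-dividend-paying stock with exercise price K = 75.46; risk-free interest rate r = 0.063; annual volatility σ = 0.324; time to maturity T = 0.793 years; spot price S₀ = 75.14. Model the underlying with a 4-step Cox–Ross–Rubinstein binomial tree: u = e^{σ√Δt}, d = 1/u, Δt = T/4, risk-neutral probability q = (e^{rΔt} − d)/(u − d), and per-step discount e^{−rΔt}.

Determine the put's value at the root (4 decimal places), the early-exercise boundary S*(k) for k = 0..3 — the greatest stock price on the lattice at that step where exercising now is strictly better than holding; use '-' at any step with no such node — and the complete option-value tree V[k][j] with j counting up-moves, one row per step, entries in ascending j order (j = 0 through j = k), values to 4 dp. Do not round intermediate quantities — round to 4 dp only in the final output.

price = 7.0598
boundary = - - 56.3076 65.0458
tree:
7.0598
11.8951 2.5406
19.1524 5.1443 0.0757
26.7167 10.4142 0.1557 0.0000
33.2648 19.1524 0.3200 0.0000 0.0000

Δt=0.19825  u=1.15519  d=0.86566  q=0.50741  discount=0.98759
step 4 (expiry): payoffs max(K−S,0) = 33.2648 19.1524 0.3200 0.0000 0.0000
step 3: (k=3,j=0): S=48.7433, (K−S)⁺=26.7167, hold=25.7801 ⇒ V=26.7167 exercise | (k=3,j=1): S=65.0458, (K−S)⁺=10.4142, hold=9.4776 ⇒ V=10.4142 exercise | (k=3,j=2): S=86.8007, (K−S)⁺=0.0000, hold=0.1557 ⇒ V=0.1557 continue | (k=3,j=3): S=115.8317, (K−S)⁺=0.0000, hold=0.0000 ⇒ V=0.0000 continue  boundary S*=65.0458
step 2: (k=2,j=0): S=56.3076, (K−S)⁺=19.1524, hold=18.2158 ⇒ V=19.1524 exercise | (k=2,j=1): S=75.1400, (K−S)⁺=0.3200, hold=5.1443 ⇒ V=5.1443 continue | (k=2,j=2): S=100.2710, (K−S)⁺=0.0000, hold=0.0757 ⇒ V=0.0757 continue  boundary S*=56.3076
step 1: (k=1,j=0): S=65.0458, (K−S)⁺=10.4142, hold=11.8951 ⇒ V=11.8951 continue | (k=1,j=1): S=86.8007, (K−S)⁺=0.0000, hold=2.5406 ⇒ V=2.5406 continue  boundary S*=-
step 0: (k=0,j=0): S=75.1400, (K−S)⁺=0.3200, hold=7.0598 ⇒ V=7.0598 continue  boundary S*=-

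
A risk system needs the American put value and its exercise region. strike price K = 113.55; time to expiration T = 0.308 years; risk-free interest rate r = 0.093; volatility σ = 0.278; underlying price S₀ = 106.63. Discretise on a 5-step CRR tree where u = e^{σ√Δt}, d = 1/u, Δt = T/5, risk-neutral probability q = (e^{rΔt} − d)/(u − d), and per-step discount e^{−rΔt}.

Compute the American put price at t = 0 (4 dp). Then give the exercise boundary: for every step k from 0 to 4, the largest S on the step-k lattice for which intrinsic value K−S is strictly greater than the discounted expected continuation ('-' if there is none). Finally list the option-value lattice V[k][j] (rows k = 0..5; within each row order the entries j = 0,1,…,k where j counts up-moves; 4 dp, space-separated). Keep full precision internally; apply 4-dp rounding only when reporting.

price = 9.1556
boundary = - - 92.8857 99.5208 106.6300
tree:
9.1556
14.1214 4.7516
20.6643 8.3410 1.5477
26.8571 14.0292 3.2726 0.0000
32.6371 20.6643 6.9200 0.0000 0.0000
38.0316 26.8571 14.0292 0.0000 0.0000 0.0000

Δt=0.06160  u=1.07143  d=0.93333  q=0.52436  discount=0.99429
step 5 (expiry): payoffs max(K−S,0) = 38.0316 26.8571 14.0292 0.0000 0.0000 0.0000
step 4: (k=4,j=0): S=80.9129, (K−S)⁺=32.6371, hold=31.9884 ⇒ V=32.6371 exercise | (k=4,j=1): S=92.8857, (K−S)⁺=20.6643, hold=20.0157 ⇒ V=20.6643 exercise | (k=4,j=2): S=106.6300, (K−S)⁺=6.9200, hold=6.6347 ⇒ V=6.9200 exercise | (k=4,j=3): S=122.4081, (K−S)⁺=0.0000, hold=0.0000 ⇒ V=0.0000 continue | (k=4,j=4): S=140.5209, (K−S)⁺=0.0000, hold=0.0000 ⇒ V=0.0000 continue  boundary S*=106.6300
step 3: (k=3,j=0): S=86.6929, (K−S)⁺=26.8571, hold=26.2085 ⇒ V=26.8571 exercise | (k=3,j=1): S=99.5208, (K−S)⁺=14.0292, hold=13.3805 ⇒ V=14.0292 exercise | (k=3,j=2): S=114.2470, (K−S)⁺=0.0000, hold=3.2726 ⇒ V=3.2726 continue | (k=3,j=3): S=131.1522, (K−S)⁺=0.0000, hold=0.0000 ⇒ V=0.0000 continue  boundary S*=99.5208
step 2: (k=2,j=0): S=92.8857, (K−S)⁺=20.6643, hold=20.0157 ⇒ V=20.6643 exercise | (k=2,j=1): S=106.6300, (K−S)⁺=6.9200, hold=8.3410 ⇒ V=8.3410 continue | (k=2,j=2): S=122.4081, (K−S)⁺=0.0000, hold=1.5477 ⇒ V=1.5477 continue  boundary S*=92.8857
step 1: (k=1,j=0): S=99.5208, (K−S)⁺=14.0292, hold=14.1214 ⇒ V=14.1214 continue | (k=1,j=1): S=114.2470, (K−S)⁺=0.0000, hold=4.7516 ⇒ V=4.7516 continue  boundary S*=-
step 0: (k=0,j=0): S=106.6300, (K−S)⁺=6.9200, hold=9.1556 ⇒ V=9.1556 continue  boundary S*=-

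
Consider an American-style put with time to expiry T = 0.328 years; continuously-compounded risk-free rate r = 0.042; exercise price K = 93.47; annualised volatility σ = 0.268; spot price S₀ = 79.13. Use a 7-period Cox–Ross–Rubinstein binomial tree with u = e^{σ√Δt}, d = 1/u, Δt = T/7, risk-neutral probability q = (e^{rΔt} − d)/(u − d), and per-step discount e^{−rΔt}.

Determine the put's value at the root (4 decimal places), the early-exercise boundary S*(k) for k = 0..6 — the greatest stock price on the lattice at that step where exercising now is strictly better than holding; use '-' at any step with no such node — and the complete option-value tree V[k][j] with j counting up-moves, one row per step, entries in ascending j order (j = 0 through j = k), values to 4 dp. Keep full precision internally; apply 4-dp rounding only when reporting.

price = 14.6326
boundary = - 74.6701 70.4615 74.6701 79.1300 83.8563 79.1300
tree:
14.6326
18.7999 10.5637
23.0085 14.4054 6.8011
26.9798 18.7999 10.1106 3.5509
30.7273 23.0085 14.3400 5.9624 1.1770
34.2636 26.9798 18.7999 9.6137 2.3704 0.0000
37.6006 30.7273 23.0085 14.3400 4.7737 0.0000 0.0000
40.7495 34.2636 26.9798 18.7999 9.6137 0.0000 0.0000 0.0000

params: Δt=0.04686 u=1.05973 d=0.94364 q=0.50247 e^(-rΔt)=0.99803
t_7 payoffs: 40.7495 34.2636 26.9798 18.7999 9.6137 0.0000 0.0000 0.0000
t_6: node(6,0) S=55.8694 payoff=37.6006 vs cont=37.4169 → 37.6006 [stop]  node(6,1) S=62.7427 payoff=30.7273 vs cont=30.5436 → 30.7273 [stop]  node(6,2) S=70.4615 payoff=23.0085 vs cont=22.8247 → 23.0085 [stop]  node(6,3) S=79.1300 payoff=14.3400 vs cont=14.1562 → 14.3400 [stop]  node(6,4) S=88.8649 payoff=4.6051 vs cont=4.7737 → 4.7737 [wait]  node(6,5) S=99.7975 payoff=0.0000 vs cont=0.0000 → 0.0000 [wait]  node(6,6) S=112.0750 payoff=0.0000 vs cont=0.0000 → 0.0000 [wait]  ⇒ S*(6)=79.1300
t_5: node(5,0) S=59.2064 payoff=34.2636 vs cont=34.0799 → 34.2636 [stop]  node(5,1) S=66.4902 payoff=26.9798 vs cont=26.7961 → 26.9798 [stop]  node(5,2) S=74.6701 payoff=18.7999 vs cont=18.6162 → 18.7999 [stop]  node(5,3) S=83.8563 payoff=9.6137 vs cont=9.5145 → 9.6137 [stop]  node(5,4) S=94.1727 payoff=0.0000 vs cont=2.3704 → 2.3704 [wait]  node(5,5) S=105.7582 payoff=0.0000 vs cont=0.0000 → 0.0000 [wait]  ⇒ S*(5)=83.8563
t_4: node(4,0) S=62.7427 payoff=30.7273 vs cont=30.5436 → 30.7273 [stop]  node(4,1) S=70.4615 payoff=23.0085 vs cont=22.8247 → 23.0085 [stop]  node(4,2) S=79.1300 payoff=14.3400 vs cont=14.1562 → 14.3400 [stop]  node(4,3) S=88.8649 payoff=4.6051 vs cont=5.9624 → 5.9624 [wait]  node(4,4) S=99.7975 payoff=0.0000 vs cont=1.1770 → 1.1770 [wait]  ⇒ S*(4)=79.1300
t_3: node(3,0) S=66.4902 payoff=26.9798 vs cont=26.7961 → 26.9798 [stop]  node(3,1) S=74.6701 payoff=18.7999 vs cont=18.6162 → 18.7999 [stop]  node(3,2) S=83.8563 payoff=9.6137 vs cont=10.1106 → 10.1106 [wait]  node(3,3) S=94.1727 payoff=0.0000 vs cont=3.5509 → 3.5509 [wait]  ⇒ S*(3)=74.6701
t_2: node(2,0) S=70.4615 payoff=23.0085 vs cont=22.8247 → 23.0085 [stop]  node(2,1) S=79.1300 payoff=14.3400 vs cont=14.4054 → 14.4054 [wait]  node(2,2) S=88.8649 payoff=4.6051 vs cont=6.8011 → 6.8011 [wait]  ⇒ S*(2)=70.4615
t_1: node(1,0) S=74.6701 payoff=18.7999 vs cont=18.6490 → 18.7999 [stop]  node(1,1) S=83.8563 payoff=9.6137 vs cont=10.5637 → 10.5637 [wait]  ⇒ S*(1)=74.6701
t_0: node(0,0) S=79.1300 payoff=14.3400 vs cont=14.6326 → 14.6326 [wait]  ⇒ S*(0)=-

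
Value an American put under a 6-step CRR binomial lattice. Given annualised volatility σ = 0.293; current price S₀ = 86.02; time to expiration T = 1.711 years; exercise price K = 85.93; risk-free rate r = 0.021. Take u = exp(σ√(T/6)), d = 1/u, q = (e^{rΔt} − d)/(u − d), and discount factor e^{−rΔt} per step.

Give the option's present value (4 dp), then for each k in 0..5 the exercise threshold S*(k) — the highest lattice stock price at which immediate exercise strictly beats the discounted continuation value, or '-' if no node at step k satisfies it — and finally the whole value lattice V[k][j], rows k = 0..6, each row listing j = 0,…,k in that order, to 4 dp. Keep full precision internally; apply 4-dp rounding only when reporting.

price = 11.3190
boundary = - - - 53.7952 62.9065 73.5610
tree:
11.3190
16.7096 5.6226
23.7419 9.3027 1.7074
32.1348 14.9495 3.3037 0.0000
39.9264 23.0235 6.3925 0.0000 0.0000
46.5895 32.1348 12.3690 0.0000 0.0000 0.0000
52.2875 39.9264 23.0235 0.0000 0.0000 0.0000 0.0000

Δt=0.28517  u=1.16937  d=0.85516  q=0.48008  discount=0.99403
step 6 (expiry): payoffs max(K−S,0) = 52.2875 39.9264 23.0235 0.0000 0.0000 0.0000 0.0000
step 5: (k=5,j=0): S=39.3405, (K−S)⁺=46.5895, hold=46.0764 ⇒ V=46.5895 exercise | (k=5,j=1): S=53.7952, (K−S)⁺=32.1348, hold=31.6217 ⇒ V=32.1348 exercise | (k=5,j=2): S=73.5610, (K−S)⁺=12.3690, hold=11.8989 ⇒ V=12.3690 exercise | (k=5,j=3): S=100.5892, (K−S)⁺=0.0000, hold=0.0000 ⇒ V=0.0000 continue | (k=5,j=4): S=137.5482, (K−S)⁺=0.0000, hold=0.0000 ⇒ V=0.0000 continue | (k=5,j=5): S=188.0870, (K−S)⁺=0.0000, hold=0.0000 ⇒ V=0.0000 continue  boundary S*=73.5610
step 4: (k=4,j=0): S=46.0036, (K−S)⁺=39.9264, hold=39.4133 ⇒ V=39.9264 exercise | (k=4,j=1): S=62.9065, (K−S)⁺=23.0235, hold=22.5104 ⇒ V=23.0235 exercise | (k=4,j=2): S=86.0200, (K−S)⁺=0.0000, hold=6.3925 ⇒ V=6.3925 continue | (k=4,j=3): S=117.6260, (K−S)⁺=0.0000, hold=0.0000 ⇒ V=0.0000 continue | (k=4,j=4): S=160.8447, (K−S)⁺=0.0000, hold=0.0000 ⇒ V=0.0000 continue  boundary S*=62.9065
step 3: (k=3,j=0): S=53.7952, (K−S)⁺=32.1348, hold=31.6217 ⇒ V=32.1348 exercise | (k=3,j=1): S=73.5610, (K−S)⁺=12.3690, hold=14.9495 ⇒ V=14.9495 continue | (k=3,j=2): S=100.5892, (K−S)⁺=0.0000, hold=3.3037 ⇒ V=3.3037 continue | (k=3,j=3): S=137.5482, (K−S)⁺=0.0000, hold=0.0000 ⇒ V=0.0000 continue  boundary S*=53.7952
step 2: (k=2,j=0): S=62.9065, (K−S)⁺=23.0235, hold=23.7419 ⇒ V=23.7419 continue | (k=2,j=1): S=86.0200, (K−S)⁺=0.0000, hold=9.3027 ⇒ V=9.3027 continue | (k=2,j=2): S=117.6260, (K−S)⁺=0.0000, hold=1.7074 ⇒ V=1.7074 continue  boundary S*=-
step 1: (k=1,j=0): S=73.5610, (K−S)⁺=12.3690, hold=16.7096 ⇒ V=16.7096 continue | (k=1,j=1): S=100.5892, (K−S)⁺=0.0000, hold=5.6226 ⇒ V=5.6226 continue  boundary S*=-
step 0: (k=0,j=0): S=86.0200, (K−S)⁺=0.0000, hold=11.3190 ⇒ V=11.3190 continue  boundary S*=-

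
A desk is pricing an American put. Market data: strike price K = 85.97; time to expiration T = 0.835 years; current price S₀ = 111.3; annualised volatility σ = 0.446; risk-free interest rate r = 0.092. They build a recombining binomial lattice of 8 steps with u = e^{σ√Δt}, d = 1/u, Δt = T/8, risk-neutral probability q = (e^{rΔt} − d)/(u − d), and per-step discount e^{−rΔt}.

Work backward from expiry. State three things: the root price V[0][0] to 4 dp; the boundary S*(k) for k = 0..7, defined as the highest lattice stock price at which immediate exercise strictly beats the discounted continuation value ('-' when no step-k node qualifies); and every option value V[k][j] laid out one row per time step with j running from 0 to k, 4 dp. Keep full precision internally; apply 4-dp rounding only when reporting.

price = 4.5909
boundary = - - - - 62.5440 54.1512 62.5440 72.2375
tree:
4.5909
7.2112 2.0322
11.0443 3.4781 0.6107
16.3983 5.8488 1.1501 0.0775
23.4260 9.6154 2.1563 0.1557 0.0000
31.8188 15.3354 4.0221 0.3129 0.0000 0.0000
39.0853 23.4260 7.4579 0.6285 0.0000 0.0000 0.0000
45.3768 31.8188 13.7325 1.2627 0.0000 0.0000 0.0000 0.0000
50.8240 39.0853 23.4260 2.5365 0.0000 0.0000 0.0000 0.0000 0.0000

Δt=0.10437  u=1.15499  d=0.86581  q=0.49741  discount=0.99044
step 8 (expiry): payoffs max(K−S,0) = 50.8240 39.0853 23.4260 2.5365 0.0000 0.0000 0.0000 0.0000 0.0000
step 7: (k=7,j=0): S=40.5932, (K−S)⁺=45.3768, hold=44.5552 ⇒ V=45.3768 exercise | (k=7,j=1): S=54.1512, (K−S)⁺=31.8188, hold=30.9972 ⇒ V=31.8188 exercise | (k=7,j=2): S=72.2375, (K−S)⁺=13.7325, hold=12.9109 ⇒ V=13.7325 exercise | (k=7,j=3): S=96.3647, (K−S)⁺=0.0000, hold=1.2627 ⇒ V=1.2627 continue | (k=7,j=4): S=128.5501, (K−S)⁺=0.0000, hold=0.0000 ⇒ V=0.0000 continue | (k=7,j=5): S=171.4855, (K−S)⁺=0.0000, hold=0.0000 ⇒ V=0.0000 continue | (k=7,j=6): S=228.7611, (K−S)⁺=0.0000, hold=0.0000 ⇒ V=0.0000 continue | (k=7,j=7): S=305.1665, (K−S)⁺=0.0000, hold=0.0000 ⇒ V=0.0000 continue  boundary S*=72.2375
step 6: (k=6,j=0): S=46.8847, (K−S)⁺=39.0853, hold=38.2638 ⇒ V=39.0853 exercise | (k=6,j=1): S=62.5440, (K−S)⁺=23.4260, hold=22.6044 ⇒ V=23.4260 exercise | (k=6,j=2): S=83.4335, (K−S)⁺=2.5365, hold=7.4579 ⇒ V=7.4579 continue | (k=6,j=3): S=111.3000, (K−S)⁺=0.0000, hold=0.6285 ⇒ V=0.6285 continue | (k=6,j=4): S=148.4738, (K−S)⁺=0.0000, hold=0.0000 ⇒ V=0.0000 continue | (k=6,j=5): S=198.0636, (K−S)⁺=0.0000, hold=0.0000 ⇒ V=0.0000 continue | (k=6,j=6): S=264.2162, (K−S)⁺=0.0000, hold=0.0000 ⇒ V=0.0000 continue  boundary S*=62.5440
step 5: (k=5,j=0): S=54.1512, (K−S)⁺=31.8188, hold=30.9972 ⇒ V=31.8188 exercise | (k=5,j=1): S=72.2375, (K−S)⁺=13.7325, hold=15.3354 ⇒ V=15.3354 continue | (k=5,j=2): S=96.3647, (K−S)⁺=0.0000, hold=4.0221 ⇒ V=4.0221 continue | (k=5,j=3): S=128.5501, (K−S)⁺=0.0000, hold=0.3129 ⇒ V=0.3129 continue | (k=5,j=4): S=171.4855, (K−S)⁺=0.0000, hold=0.0000 ⇒ V=0.0000 continue | (k=5,j=5): S=228.7611, (K−S)⁺=0.0000, hold=0.0000 ⇒ V=0.0000 continue  boundary S*=54.1512
step 4: (k=4,j=0): S=62.5440, (K−S)⁺=23.4260, hold=23.3941 ⇒ V=23.4260 exercise | (k=4,j=1): S=83.4335, (K−S)⁺=2.5365, hold=9.6154 ⇒ V=9.6154 continue | (k=4,j=2): S=111.3000, (K−S)⁺=0.0000, hold=2.1563 ⇒ V=2.1563 continue | (k=4,j=3): S=148.4738, (K−S)⁺=0.0000, hold=0.1557 ⇒ V=0.1557 continue | (k=4,j=4): S=198.0636, (K−S)⁺=0.0000, hold=0.0000 ⇒ V=0.0000 continue  boundary S*=62.5440
step 3: (k=3,j=0): S=72.2375, (K−S)⁺=13.7325, hold=16.3983 ⇒ V=16.3983 continue | (k=3,j=1): S=96.3647, (K−S)⁺=0.0000, hold=5.8488 ⇒ V=5.8488 continue | (k=3,j=2): S=128.5501, (K−S)⁺=0.0000, hold=1.1501 ⇒ V=1.1501 continue | (k=3,j=3): S=171.4855, (K−S)⁺=0.0000, hold=0.0775 ⇒ V=0.0775 continue  boundary S*=-
step 2: (k=2,j=0): S=83.4335, (K−S)⁺=2.5365, hold=11.0443 ⇒ V=11.0443 continue | (k=2,j=1): S=111.3000, (K−S)⁺=0.0000, hold=3.4781 ⇒ V=3.4781 continue | (k=2,j=2): S=148.4738, (K−S)⁺=0.0000, hold=0.6107 ⇒ V=0.6107 continue  boundary S*=-
step 1: (k=1,j=0): S=96.3647, (K−S)⁺=0.0000, hold=7.2112 ⇒ V=7.2112 continue | (k=1,j=1): S=128.5501, (K−S)⁺=0.0000, hold=2.0322 ⇒ V=2.0322 continue  boundary S*=-
step 0: (k=0,j=0): S=111.3000, (K−S)⁺=0.0000, hold=4.5909 ⇒ V=4.5909 continue  boundary S*=-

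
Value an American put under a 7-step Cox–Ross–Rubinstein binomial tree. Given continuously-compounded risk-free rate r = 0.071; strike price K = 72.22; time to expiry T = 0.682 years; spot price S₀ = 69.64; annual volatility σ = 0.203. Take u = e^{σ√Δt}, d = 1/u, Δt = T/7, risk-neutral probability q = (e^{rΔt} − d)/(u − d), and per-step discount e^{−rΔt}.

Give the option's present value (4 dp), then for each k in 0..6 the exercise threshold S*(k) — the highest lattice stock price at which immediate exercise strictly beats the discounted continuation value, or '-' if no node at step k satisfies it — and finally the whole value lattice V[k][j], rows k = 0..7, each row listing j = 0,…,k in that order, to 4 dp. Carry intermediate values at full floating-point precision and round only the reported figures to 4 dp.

price = 4.7549
boundary = - - 61.3510 57.5842 61.3510 65.3643 61.3510
tree:
4.7549
7.3231 2.6186
10.8690 4.3835 1.1423
14.6358 7.0690 2.1422 0.3014
18.1713 10.8690 3.9087 0.6583 0.0000
21.4898 14.6358 6.8557 1.4376 0.0000 0.0000
24.6045 18.1713 10.8690 3.1394 0.0000 0.0000 0.0000
27.5280 21.4898 14.6358 6.8557 0.0000 0.0000 0.0000 0.0000

params: Δt=0.09743 u=1.06541 d=0.93860 q=0.53890 e^(-rΔt)=0.99311
t_7 payoffs: 27.5280 21.4898 14.6358 6.8557 0.0000 0.0000 0.0000 0.0000
t_6: node(6,0) S=47.6155 payoff=24.6045 vs cont=24.1067 → 24.6045 [stop]  node(6,1) S=54.0487 payoff=18.1713 vs cont=17.6735 → 18.1713 [stop]  node(6,2) S=61.3510 payoff=10.8690 vs cont=10.3711 → 10.8690 [stop]  node(6,3) S=69.6400 payoff=2.5800 vs cont=3.1394 → 3.1394 [wait]  node(6,4) S=79.0489 payoff=0.0000 vs cont=0.0000 → 0.0000 [wait]  node(6,5) S=89.7289 payoff=0.0000 vs cont=0.0000 → 0.0000 [wait]  node(6,6) S=101.8519 payoff=0.0000 vs cont=0.0000 → 0.0000 [wait]  ⇒ S*(6)=61.3510
t_5: node(5,0) S=50.7302 payoff=21.4898 vs cont=20.9919 → 21.4898 [stop]  node(5,1) S=57.5842 payoff=14.6358 vs cont=14.1379 → 14.6358 [stop]  node(5,2) S=65.3643 payoff=6.8557 vs cont=6.6573 → 6.8557 [stop]  node(5,3) S=74.1954 payoff=0.0000 vs cont=1.4376 → 1.4376 [wait]  node(5,4) S=84.2198 payoff=0.0000 vs cont=0.0000 → 0.0000 [wait]  node(5,5) S=95.5985 payoff=0.0000 vs cont=0.0000 → 0.0000 [wait]  ⇒ S*(5)=65.3643
t_4: node(4,0) S=54.0487 payoff=18.1713 vs cont=17.6735 → 18.1713 [stop]  node(4,1) S=61.3510 payoff=10.8690 vs cont=10.3711 → 10.8690 [stop]  node(4,2) S=69.6400 payoff=2.5800 vs cont=3.9087 → 3.9087 [wait]  node(4,3) S=79.0489 payoff=0.0000 vs cont=0.6583 → 0.6583 [wait]  node(4,4) S=89.7289 payoff=0.0000 vs cont=0.0000 → 0.0000 [wait]  ⇒ S*(4)=61.3510
t_3: node(3,0) S=57.5842 payoff=14.6358 vs cont=14.1379 → 14.6358 [stop]  node(3,1) S=65.3643 payoff=6.8557 vs cont=7.0690 → 7.0690 [wait]  node(3,2) S=74.1954 payoff=0.0000 vs cont=2.1422 → 2.1422 [wait]  node(3,3) S=84.2198 payoff=0.0000 vs cont=0.3014 → 0.3014 [wait]  ⇒ S*(3)=57.5842
t_2: node(2,0) S=61.3510 payoff=10.8690 vs cont=10.4853 → 10.8690 [stop]  node(2,1) S=69.6400 payoff=2.5800 vs cont=4.3835 → 4.3835 [wait]  node(2,2) S=79.0489 payoff=0.0000 vs cont=1.1423 → 1.1423 [wait]  ⇒ S*(2)=61.3510
t_1: node(1,0) S=65.3643 payoff=6.8557 vs cont=7.3231 → 7.3231 [wait]  node(1,1) S=74.1954 payoff=0.0000 vs cont=2.6186 → 2.6186 [wait]  ⇒ S*(1)=-
t_0: node(0,0) S=69.6400 payoff=2.5800 vs cont=4.7549 → 4.7549 [wait]  ⇒ S*(0)=-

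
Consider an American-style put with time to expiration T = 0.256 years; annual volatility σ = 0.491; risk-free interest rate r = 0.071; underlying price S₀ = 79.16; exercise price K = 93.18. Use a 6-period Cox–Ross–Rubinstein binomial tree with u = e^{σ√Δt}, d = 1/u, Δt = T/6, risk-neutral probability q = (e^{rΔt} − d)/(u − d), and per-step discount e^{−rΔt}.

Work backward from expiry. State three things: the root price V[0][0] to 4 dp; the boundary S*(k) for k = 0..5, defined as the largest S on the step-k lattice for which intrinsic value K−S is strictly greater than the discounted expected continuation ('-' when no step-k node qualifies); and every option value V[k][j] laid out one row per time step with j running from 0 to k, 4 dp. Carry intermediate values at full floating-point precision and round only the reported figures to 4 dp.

price = 16.4107
boundary = - - 64.6269 71.5253 64.6269 71.5253
tree:
16.4107
22.0885 10.5933
28.5531 15.4861 5.5584
34.7862 21.6547 9.1512 1.8473
40.4181 28.5531 14.5015 3.6303 0.0000
45.5068 34.7862 21.6547 7.1342 0.0000 0.0000
50.1048 40.4181 28.5531 14.0200 0.0000 0.0000 0.0000

params: Δt=0.04267 u=1.10674 d=0.90355 q=0.48960 e^(-rΔt)=0.99698
t_6 payoffs: 50.1048 40.4181 28.5531 14.0200 0.0000 0.0000 0.0000
t_5: node(5,0) S=47.6732 payoff=45.5068 vs cont=45.2250 → 45.5068 [stop]  node(5,1) S=58.3938 payoff=34.7862 vs cont=34.5044 → 34.7862 [stop]  node(5,2) S=71.5253 payoff=21.6547 vs cont=21.3729 → 21.6547 [stop]  node(5,3) S=87.6097 payoff=5.5703 vs cont=7.1342 → 7.1342 [wait]  node(5,4) S=107.3112 payoff=0.0000 vs cont=0.0000 → 0.0000 [wait]  node(5,5) S=131.4431 payoff=0.0000 vs cont=0.0000 → 0.0000 [wait]  ⇒ S*(5)=71.5253
t_4: node(4,0) S=52.7619 payoff=40.4181 vs cont=40.1363 → 40.4181 [stop]  node(4,1) S=64.6269 payoff=28.5531 vs cont=28.2713 → 28.5531 [stop]  node(4,2) S=79.1600 payoff=14.0200 vs cont=14.5015 → 14.5015 [wait]  node(4,3) S=96.9613 payoff=0.0000 vs cont=3.6303 → 3.6303 [wait]  node(4,4) S=118.7658 payoff=0.0000 vs cont=0.0000 → 0.0000 [wait]  ⇒ S*(4)=64.6269
t_3: node(3,0) S=58.3938 payoff=34.7862 vs cont=34.5044 → 34.7862 [stop]  node(3,1) S=71.5253 payoff=21.6547 vs cont=21.6079 → 21.6547 [stop]  node(3,2) S=87.6097 payoff=5.5703 vs cont=9.1512 → 9.1512 [wait]  node(3,3) S=107.3112 payoff=0.0000 vs cont=1.8473 → 1.8473 [wait]  ⇒ S*(3)=71.5253
t_2: node(2,0) S=64.6269 payoff=28.5531 vs cont=28.2713 → 28.5531 [stop]  node(2,1) S=79.1600 payoff=14.0200 vs cont=15.4861 → 15.4861 [wait]  node(2,2) S=96.9613 payoff=0.0000 vs cont=5.5584 → 5.5584 [wait]  ⇒ S*(2)=64.6269
t_1: node(1,0) S=71.5253 payoff=21.6547 vs cont=22.0885 → 22.0885 [wait]  node(1,1) S=87.6097 payoff=5.5703 vs cont=10.5933 → 10.5933 [wait]  ⇒ S*(1)=-
t_0: node(0,0) S=79.1600 payoff=14.0200 vs cont=16.4107 → 16.4107 [wait]  ⇒ S*(0)=-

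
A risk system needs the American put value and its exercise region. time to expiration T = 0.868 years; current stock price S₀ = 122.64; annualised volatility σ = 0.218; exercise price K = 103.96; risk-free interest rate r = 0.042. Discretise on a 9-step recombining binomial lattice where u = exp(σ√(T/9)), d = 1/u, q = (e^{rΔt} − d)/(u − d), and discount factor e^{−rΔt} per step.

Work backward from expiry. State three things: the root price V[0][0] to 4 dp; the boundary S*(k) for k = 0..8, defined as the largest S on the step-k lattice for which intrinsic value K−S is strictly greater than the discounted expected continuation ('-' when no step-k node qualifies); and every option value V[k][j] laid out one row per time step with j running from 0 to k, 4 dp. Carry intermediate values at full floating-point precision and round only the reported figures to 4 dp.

Δt=0.09644, u=1.07005, d=0.93454, q=0.51303, disc=e^(-rΔt)=0.99596
k=9 terminal: V=max(K-S,0) → 37.2774 27.6086 16.5379 3.8619 0.0000 0.0000 0.0000 0.0000 0.0000 0.0000
k=8: j=0 S=71.3534 intr=32.6066 cont=32.1863 V=32.6066[EX]; j=1 S=81.6994 intr=22.2606 cont=21.8403 V=22.2606[EX]; j=2 S=93.5456 intr=10.4144 cont=9.9941 V=10.4144[EX]; j=3 S=107.1095 intr=0.0000 cont=1.8730 V=1.8730[hold]; j=4 S=122.6400 intr=0.0000 cont=0.0000 V=0.0000[hold]; j=5 S=140.4224 intr=0.0000 cont=0.0000 V=0.0000[hold]; j=6 S=160.7833 intr=0.0000 cont=0.0000 V=0.0000[hold]; j=7 S=184.0963 intr=0.0000 cont=0.0000 V=0.0000[hold]; j=8 S=210.7898 intr=0.0000 cont=0.0000 V=0.0000[hold]  S*(8)=93.5456
k=7: j=0 S=76.3514 intr=27.6086 cont=27.1884 V=27.6086[EX]; j=1 S=87.4221 intr=16.5379 cont=16.1176 V=16.5379[EX]; j=2 S=100.0981 intr=3.8619 cont=6.0080 V=6.0080[hold]; j=3 S=114.6120 intr=0.0000 cont=0.9084 V=0.9084[hold]; j=4 S=131.2304 intr=0.0000 cont=0.0000 V=0.0000[hold]; j=5 S=150.2584 intr=0.0000 cont=0.0000 V=0.0000[hold]; j=6 S=172.0454 intr=0.0000 cont=0.0000 V=0.0000[hold]; j=7 S=196.9914 intr=0.0000 cont=0.0000 V=0.0000[hold]  S*(7)=87.4221
k=6: j=0 S=81.6994 intr=22.2606 cont=21.8403 V=22.2606[EX]; j=1 S=93.5456 intr=10.4144 cont=11.0907 V=11.0907[hold]; j=2 S=107.1095 intr=0.0000 cont=3.3780 V=3.3780[hold]; j=3 S=122.6400 intr=0.0000 cont=0.4406 V=0.4406[hold]; j=4 S=140.4224 intr=0.0000 cont=0.0000 V=0.0000[hold]; j=5 S=160.7833 intr=0.0000 cont=0.0000 V=0.0000[hold]; j=6 S=184.0963 intr=0.0000 cont=0.0000 V=0.0000[hold]  S*(6)=81.6994
k=5: j=0 S=87.4221 intr=16.5379 cont=16.4632 V=16.5379[EX]; j=1 S=100.0981 intr=3.8619 cont=7.1050 V=7.1050[hold]; j=2 S=114.6120 intr=0.0000 cont=1.8634 V=1.8634[hold]; j=3 S=131.2304 intr=0.0000 cont=0.2137 V=0.2137[hold]; j=4 S=150.2584 intr=0.0000 cont=0.0000 V=0.0000[hold]; j=5 S=172.0454 intr=0.0000 cont=0.0000 V=0.0000[hold]  S*(5)=87.4221
k=4: j=0 S=93.5456 intr=10.4144 cont=11.6512 V=11.6512[hold]; j=1 S=107.1095 intr=0.0000 cont=4.3980 V=4.3980[hold]; j=2 S=122.6400 intr=0.0000 cont=1.0129 V=1.0129[hold]; j=3 S=140.4224 intr=0.0000 cont=0.1036 V=0.1036[hold]; j=4 S=160.7833 intr=0.0000 cont=0.0000 V=0.0000[hold]  S*(4)=-
k=3: j=0 S=100.0981 intr=3.8619 cont=7.8980 V=7.8980[hold]; j=1 S=114.6120 intr=0.0000 cont=2.6506 V=2.6506[hold]; j=2 S=131.2304 intr=0.0000 cont=0.5442 V=0.5442[hold]; j=3 S=150.2584 intr=0.0000 cont=0.0503 V=0.0503[hold]  S*(3)=-
k=2: j=0 S=107.1095 intr=0.0000 cont=5.1849 V=5.1849[hold]; j=1 S=122.6400 intr=0.0000 cont=1.5636 V=1.5636[hold]; j=2 S=140.4224 intr=0.0000 cont=0.2896 V=0.2896[hold]  S*(2)=-
k=1: j=0 S=114.6120 intr=0.0000 cont=3.3136 V=3.3136[hold]; j=1 S=131.2304 intr=0.0000 cont=0.9063 V=0.9063[hold]  S*(1)=-
k=0: j=0 S=122.6400 intr=0.0000 cont=2.0702 V=2.0702[hold]  S*(0)=-

price = 2.0702
boundary = - - - - - 87.4221 81.6994 87.4221 93.5456
tree:
2.0702
3.3136 0.9063
5.1849 1.5636 0.2896
7.8980 2.6506 0.5442 0.0503
11.6512 4.3980 1.0129 0.1036 0.0000
16.5379 7.1050 1.8634 0.2137 0.0000 0.0000
22.2606 11.0907 3.3780 0.4406 0.0000 0.0000 0.0000
27.6086 16.5379 6.0080 0.9084 0.0000 0.0000 0.0000 0.0000
32.6066 22.2606 10.4144 1.8730 0.0000 0.0000 0.0000 0.0000 0.0000
37.2774 27.6086 16.5379 3.8619 0.0000 0.0000 0.0000 0.0000 0.0000 0.0000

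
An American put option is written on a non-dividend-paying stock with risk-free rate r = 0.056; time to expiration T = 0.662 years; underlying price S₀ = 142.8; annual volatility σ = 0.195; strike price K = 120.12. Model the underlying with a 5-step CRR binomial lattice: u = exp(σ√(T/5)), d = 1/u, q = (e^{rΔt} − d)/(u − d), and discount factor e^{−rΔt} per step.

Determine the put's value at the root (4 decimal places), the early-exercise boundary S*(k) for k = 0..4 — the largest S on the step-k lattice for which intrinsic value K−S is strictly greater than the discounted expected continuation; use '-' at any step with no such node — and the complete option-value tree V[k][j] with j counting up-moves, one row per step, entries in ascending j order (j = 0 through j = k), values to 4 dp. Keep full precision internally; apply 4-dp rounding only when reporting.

price = 1.0279
boundary = - - - - 107.5147
tree:
1.0279
1.9795 0.2139
3.7535 0.4631 0.0000
6.9743 1.0026 0.0000 0.0000
12.6053 2.1707 0.0000 0.0000 0.0000
19.9695 4.6995 0.0000 0.0000 0.0000 0.0000

Δt=0.13240  u=1.07353  d=0.93150  q=0.53467  discount=0.99261
step 5 (expiry): payoffs max(K−S,0) = 19.9695 4.6995 0.0000 0.0000 0.0000 0.0000
step 4: (k=4,j=0): S=107.5147, (K−S)⁺=12.6053, hold=11.7179 ⇒ V=12.6053 exercise | (k=4,j=1): S=123.9076, (K−S)⁺=0.0000, hold=2.1707 ⇒ V=2.1707 continue | (k=4,j=2): S=142.8000, (K−S)⁺=0.0000, hold=0.0000 ⇒ V=0.0000 continue | (k=4,j=3): S=164.5729, (K−S)⁺=0.0000, hold=0.0000 ⇒ V=0.0000 continue | (k=4,j=4): S=189.6655, (K−S)⁺=0.0000, hold=0.0000 ⇒ V=0.0000 continue  boundary S*=107.5147
step 3: (k=3,j=0): S=115.4205, (K−S)⁺=4.6995, hold=6.9743 ⇒ V=6.9743 continue | (k=3,j=1): S=133.0188, (K−S)⁺=0.0000, hold=1.0026 ⇒ V=1.0026 continue | (k=3,j=2): S=153.3004, (K−S)⁺=0.0000, hold=0.0000 ⇒ V=0.0000 continue | (k=3,j=3): S=176.6743, (K−S)⁺=0.0000, hold=0.0000 ⇒ V=0.0000 continue  boundary S*=-
step 2: (k=2,j=0): S=123.9076, (K−S)⁺=0.0000, hold=3.7535 ⇒ V=3.7535 continue | (k=2,j=1): S=142.8000, (K−S)⁺=0.0000, hold=0.4631 ⇒ V=0.4631 continue | (k=2,j=2): S=164.5729, (K−S)⁺=0.0000, hold=0.0000 ⇒ V=0.0000 continue  boundary S*=-
step 1: (k=1,j=0): S=133.0188, (K−S)⁺=0.0000, hold=1.9795 ⇒ V=1.9795 continue | (k=1,j=1): S=153.3004, (K−S)⁺=0.0000, hold=0.2139 ⇒ V=0.2139 continue  boundary S*=-
step 0: (k=0,j=0): S=142.8000, (K−S)⁺=0.0000, hold=1.0279 ⇒ V=1.0279 continue  boundary S*=-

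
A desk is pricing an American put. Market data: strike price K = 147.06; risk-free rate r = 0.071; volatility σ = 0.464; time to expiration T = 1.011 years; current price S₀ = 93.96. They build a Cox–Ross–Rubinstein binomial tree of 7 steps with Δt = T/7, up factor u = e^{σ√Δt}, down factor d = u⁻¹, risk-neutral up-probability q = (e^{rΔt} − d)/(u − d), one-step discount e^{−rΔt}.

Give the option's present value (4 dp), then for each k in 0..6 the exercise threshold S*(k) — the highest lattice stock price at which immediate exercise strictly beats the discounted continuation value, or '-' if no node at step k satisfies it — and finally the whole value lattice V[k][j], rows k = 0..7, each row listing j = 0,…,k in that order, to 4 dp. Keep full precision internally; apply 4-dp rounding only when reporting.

Δt=0.14443, u=1.19284, d=0.83834, q=0.48510, disc=e^(-rΔt)=0.98980
k=7 terminal: V=max(K-S,0) → 119.7157 108.1527 91.7000 68.2900 34.9807 0.0000 0.0000 0.0000
k=6: j=0 S=32.6174 intr=114.4426 cont=112.9423 V=114.4426[EX]; j=1 S=46.4102 intr=100.6498 cont=99.1495 V=100.6498[EX]; j=2 S=66.0356 intr=81.0244 cont=79.5241 V=81.0244[EX]; j=3 S=93.9600 intr=53.1000 cont=51.5997 V=53.1000[EX]; j=4 S=133.6927 intr=13.3673 cont=17.8277 V=17.8277[hold]; j=5 S=190.2272 intr=0.0000 cont=0.0000 V=0.0000[hold]; j=6 S=270.6682 intr=0.0000 cont=0.0000 V=0.0000[hold]  S*(6)=93.9600
k=5: j=0 S=38.9073 intr=108.1527 cont=106.6524 V=108.1527[EX]; j=1 S=55.3600 intr=91.7000 cont=90.1997 V=91.7000[EX]; j=2 S=78.7700 intr=68.2900 cont=66.7897 V=68.2900[EX]; j=3 S=112.0793 intr=34.9807 cont=35.6221 V=35.6221[hold]; j=4 S=159.4741 intr=0.0000 cont=9.0857 V=9.0857[hold]; j=5 S=226.9107 intr=0.0000 cont=0.0000 V=0.0000[hold]  S*(5)=78.7700
k=4: j=0 S=46.4102 intr=100.6498 cont=99.1495 V=100.6498[EX]; j=1 S=66.0356 intr=81.0244 cont=79.5241 V=81.0244[EX]; j=2 S=93.9600 intr=53.1000 cont=51.9076 V=53.1000[EX]; j=3 S=133.6927 intr=13.3673 cont=22.5171 V=22.5171[hold]; j=4 S=190.2272 intr=0.0000 cont=4.6305 V=4.6305[hold]  S*(4)=93.9600
k=3: j=0 S=55.3600 intr=91.7000 cont=90.1997 V=91.7000[EX]; j=1 S=78.7700 intr=68.2900 cont=66.7897 V=68.2900[EX]; j=2 S=112.0793 intr=34.9807 cont=37.8737 V=37.8737[hold]; j=3 S=159.4741 intr=0.0000 cont=13.6990 V=13.6990[hold]  S*(3)=78.7700
k=2: j=0 S=66.0356 intr=81.0244 cont=79.5241 V=81.0244[EX]; j=1 S=93.9600 intr=53.1000 cont=52.9888 V=53.1000[EX]; j=2 S=133.6927 intr=13.3673 cont=25.8797 V=25.8797[hold]  S*(2)=93.9600
k=1: j=0 S=78.7700 intr=68.2900 cont=66.7897 V=68.2900[EX]; j=1 S=112.0793 intr=34.9807 cont=39.4883 V=39.4883[hold]  S*(1)=78.7700
k=0: j=0 S=93.9600 intr=53.1000 cont=53.7640 V=53.7640[hold]  S*(0)=-

price = 53.7640
boundary = - 78.7700 93.9600 78.7700 93.9600 78.7700 93.9600
tree:
53.7640
68.2900 39.4883
81.0244 53.1000 25.8797
91.7000 68.2900 37.8737 13.6990
100.6498 81.0244 53.1000 22.5171 4.6305
108.1527 91.7000 68.2900 35.6221 9.0857 0.0000
114.4426 100.6498 81.0244 53.1000 17.8277 0.0000 0.0000
119.7157 108.1527 91.7000 68.2900 34.9807 0.0000 0.0000 0.0000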